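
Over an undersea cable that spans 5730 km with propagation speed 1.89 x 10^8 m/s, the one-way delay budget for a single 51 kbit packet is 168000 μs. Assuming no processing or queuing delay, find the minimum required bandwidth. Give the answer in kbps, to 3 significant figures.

370 kbps

Propagation delay = 5730000 / 189000000 = 30317.5 μs.
Transmission budget = 168000 − 30317.5 = 137683 μs.
R ≥ L / t_tx = 51000 bits / 0.137683 s = 370 kbps.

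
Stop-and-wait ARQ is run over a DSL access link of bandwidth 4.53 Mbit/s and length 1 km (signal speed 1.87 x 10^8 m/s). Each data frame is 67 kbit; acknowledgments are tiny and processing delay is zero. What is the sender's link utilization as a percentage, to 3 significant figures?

t_tx = L/R = 67000/4530000 = 0.0147903 s.
t_prop = 1000/187000000 = 5.34759e-06 s; RTT = 1.06952e-05 s.
Cycle = t_tx + RTT = 0.014801 s.
Utilization = t_tx / cycle = 0.0147903/0.014801 = 99.9 %.

99.9 %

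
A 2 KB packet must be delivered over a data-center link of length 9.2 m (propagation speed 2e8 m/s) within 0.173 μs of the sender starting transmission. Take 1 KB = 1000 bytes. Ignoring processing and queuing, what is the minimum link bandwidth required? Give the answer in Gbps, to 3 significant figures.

126 Gbps

L = 16000 bits.
Propagation delay = 9.2 / 200000000 = 0.046 μs.
Transmission budget = 0.173 − 0.046 = 0.127 μs.
R ≥ L / t_tx = 16000 bits / 1.27e-07 s = 126 Gbps.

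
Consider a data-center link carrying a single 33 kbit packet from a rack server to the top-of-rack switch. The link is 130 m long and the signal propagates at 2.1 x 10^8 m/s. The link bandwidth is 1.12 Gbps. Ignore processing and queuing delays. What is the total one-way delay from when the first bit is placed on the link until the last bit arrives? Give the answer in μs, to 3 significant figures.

L = 33000 bits.
Transmission delay = L/R = 33000 / 1120000000 = 29.4643 μs.
Propagation delay = d/s = 130 m / 210000000 m/s = 0.619048 μs.
Total = 30.1 μs.

30.1 μs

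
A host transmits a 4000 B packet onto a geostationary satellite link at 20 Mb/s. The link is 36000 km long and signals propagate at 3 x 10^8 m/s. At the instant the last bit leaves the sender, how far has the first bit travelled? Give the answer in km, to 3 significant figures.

480 km

t_tx = L/R = 32000/20000000 = 0.0016 s.
Distance = s × t_tx = 300000000 × 0.0016 = 480 km.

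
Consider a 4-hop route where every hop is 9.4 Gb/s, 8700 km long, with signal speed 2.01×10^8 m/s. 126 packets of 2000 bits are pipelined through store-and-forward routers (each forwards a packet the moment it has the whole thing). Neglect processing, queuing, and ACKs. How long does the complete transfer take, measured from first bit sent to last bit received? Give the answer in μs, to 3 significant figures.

Per-hop transmission t_tx = L/R = 2000/9400000000 = 0.212766 μs.
Per-hop propagation t_prop = 8700000/2.01e+08 = 43283.6 μs.
Pipeline fill: first packet needs 4·t_tx to clear all hops; remaining 125 packets each add one t_tx.
Total = (4+126-1)·t_tx + 4·t_prop = 129·0.212766 + 4·43283.6 = 173000 μs.

173000 μs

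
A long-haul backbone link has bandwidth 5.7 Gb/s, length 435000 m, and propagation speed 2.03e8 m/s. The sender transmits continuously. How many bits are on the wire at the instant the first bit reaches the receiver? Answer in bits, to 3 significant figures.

Propagation delay = 435000 / 2.03e+08 = 0.00214286 s.
BDP = R × t_prop = 5700000000 × 0.00214286 = 12214300 bits.

12200000 bits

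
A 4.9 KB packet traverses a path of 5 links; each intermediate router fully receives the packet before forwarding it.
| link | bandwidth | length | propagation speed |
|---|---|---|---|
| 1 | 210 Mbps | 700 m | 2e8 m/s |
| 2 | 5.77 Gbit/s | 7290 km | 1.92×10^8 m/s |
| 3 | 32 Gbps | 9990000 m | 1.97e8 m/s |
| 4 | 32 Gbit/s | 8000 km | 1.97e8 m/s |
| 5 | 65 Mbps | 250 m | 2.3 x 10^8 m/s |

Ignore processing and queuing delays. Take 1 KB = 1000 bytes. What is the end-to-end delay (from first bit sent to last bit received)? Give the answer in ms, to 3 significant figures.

130 ms

L = 39200 bits.
Transmission delays (L/R per hop): 0.186667, 0.00679376, 0.001225, 0.001225, 0.603077 ms; sum = 0.798987 ms.
Propagation delays (d/s per hop): 0.0035, 37.9688, 50.7107, 40.6091, 0.00108696 ms; sum = 129.293 ms.
End-to-end = 130 ms.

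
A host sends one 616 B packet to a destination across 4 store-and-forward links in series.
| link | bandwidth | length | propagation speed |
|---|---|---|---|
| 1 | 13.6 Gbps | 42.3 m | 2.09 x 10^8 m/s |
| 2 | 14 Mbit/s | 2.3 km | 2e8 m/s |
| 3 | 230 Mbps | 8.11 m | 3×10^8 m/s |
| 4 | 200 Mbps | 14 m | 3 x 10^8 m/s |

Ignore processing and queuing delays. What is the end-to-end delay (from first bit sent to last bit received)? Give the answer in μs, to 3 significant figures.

410 μs

L = 616 × 8 = 4928 bits.
Transmission delays (L/R per hop): 0.362353, 352, 21.4261, 24.64 μs; sum = 398.428 μs.
Propagation delays (d/s per hop): 0.202392, 11.5, 0.0270333, 0.0466667 μs; sum = 11.7761 μs.
End-to-end = 410 μs.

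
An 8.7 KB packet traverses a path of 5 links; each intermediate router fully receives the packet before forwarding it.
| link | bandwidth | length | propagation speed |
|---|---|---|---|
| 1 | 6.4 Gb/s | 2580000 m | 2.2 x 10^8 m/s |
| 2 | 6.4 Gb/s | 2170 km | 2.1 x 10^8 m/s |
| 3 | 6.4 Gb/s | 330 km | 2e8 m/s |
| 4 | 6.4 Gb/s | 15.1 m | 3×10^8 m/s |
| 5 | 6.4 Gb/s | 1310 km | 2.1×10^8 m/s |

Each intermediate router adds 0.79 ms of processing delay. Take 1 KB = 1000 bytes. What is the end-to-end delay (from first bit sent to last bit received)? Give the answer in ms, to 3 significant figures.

L = 69600 bits.
Transmission delay per hop = L/R = 69600/6400000000 = 0.010875 ms; 5 hops → 0.054375 ms.
Propagation delays (d/s per hop): 11.7273, 10.3333, 1.65, 5.03333e-05, 6.2381 ms; sum = 29.9488 ms.
Processing at 4 router(s): 4 × 0.79 ms = 3.16 ms.
End-to-end = 33.2 ms.

33.2 ms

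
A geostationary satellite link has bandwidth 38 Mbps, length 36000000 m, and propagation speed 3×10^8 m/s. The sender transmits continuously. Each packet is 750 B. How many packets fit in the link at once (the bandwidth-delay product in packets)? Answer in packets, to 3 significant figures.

Propagation delay = 36000000 / 300000000 = 0.12 s.
BDP = R × t_prop = 38000000 × 0.12 = 4560000 bits.
In packets of 6000 bits: 760 packets.

760 packets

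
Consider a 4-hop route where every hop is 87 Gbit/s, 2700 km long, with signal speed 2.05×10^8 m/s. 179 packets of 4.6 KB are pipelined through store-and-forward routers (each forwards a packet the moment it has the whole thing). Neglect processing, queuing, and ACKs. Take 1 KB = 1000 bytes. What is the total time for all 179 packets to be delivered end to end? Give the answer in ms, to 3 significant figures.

Per-hop transmission t_tx = L/R = 36800/87000000000 = 0.000422989 ms.
Per-hop propagation t_prop = 2700000/2.05e+08 = 13.1707 ms.
Pipeline fill: first packet needs 4·t_tx to clear all hops; remaining 178 packets each add one t_tx.
Total = (4+179-1)·t_tx + 4·t_prop = 182·0.000422989 + 4·13.1707 = 52.8 ms.

52.8 ms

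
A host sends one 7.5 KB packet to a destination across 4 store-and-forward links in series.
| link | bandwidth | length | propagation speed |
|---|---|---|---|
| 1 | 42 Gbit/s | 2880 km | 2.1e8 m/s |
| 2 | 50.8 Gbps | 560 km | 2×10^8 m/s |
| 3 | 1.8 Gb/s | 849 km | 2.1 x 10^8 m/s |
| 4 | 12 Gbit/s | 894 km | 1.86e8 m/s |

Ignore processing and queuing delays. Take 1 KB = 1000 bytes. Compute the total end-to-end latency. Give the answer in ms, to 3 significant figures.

25.4 ms

L = 60000 bits.
Transmission delays (L/R per hop): 0.00142857, 0.0011811, 0.0333333, 0.005 ms; sum = 0.040943 ms.
Propagation delays (d/s per hop): 13.7143, 2.8, 4.04286, 4.80645 ms; sum = 25.3636 ms.
End-to-end = 25.4 ms.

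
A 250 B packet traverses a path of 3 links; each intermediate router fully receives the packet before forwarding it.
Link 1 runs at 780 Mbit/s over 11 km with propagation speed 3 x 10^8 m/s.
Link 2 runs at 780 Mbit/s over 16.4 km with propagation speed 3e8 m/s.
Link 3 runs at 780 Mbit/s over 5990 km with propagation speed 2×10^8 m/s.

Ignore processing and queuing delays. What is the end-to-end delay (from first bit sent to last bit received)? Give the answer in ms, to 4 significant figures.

30.05 ms

L = 250 × 8 = 2000 bits.
Transmission delay per hop = L/R = 2000/780000000 = 0.0025641 ms; 3 hops → 0.00769231 ms.
Propagation delays (d/s per hop): 0.0366667, 0.0546667, 29.95 ms; sum = 30.0413 ms.
End-to-end = 30.05 ms.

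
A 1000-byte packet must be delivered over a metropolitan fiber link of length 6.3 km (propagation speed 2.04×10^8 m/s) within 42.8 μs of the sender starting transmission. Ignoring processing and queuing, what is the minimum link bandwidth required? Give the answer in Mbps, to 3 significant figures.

L = 8000 bits.
Propagation delay = 6300 / 204000000 = 30.8824 μs.
Transmission budget = 42.8 − 30.8824 = 11.9176 μs.
R ≥ L / t_tx = 8000 bits / 1.19176e-05 s = 671 Mbps.

671 Mbps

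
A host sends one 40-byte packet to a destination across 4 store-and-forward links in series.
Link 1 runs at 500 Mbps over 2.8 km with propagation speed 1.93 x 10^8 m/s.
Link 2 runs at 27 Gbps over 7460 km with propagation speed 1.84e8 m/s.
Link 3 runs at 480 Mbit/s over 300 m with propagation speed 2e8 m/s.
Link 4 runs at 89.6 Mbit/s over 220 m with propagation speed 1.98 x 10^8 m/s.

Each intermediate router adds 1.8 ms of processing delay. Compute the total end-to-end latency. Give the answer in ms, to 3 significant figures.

46.0 ms

L = 40 × 8 = 320 bits.
Transmission delays (L/R per hop): 0.00064, 1.18519e-05, 0.000666667, 0.00357143 ms; sum = 0.00488995 ms.
Propagation delays (d/s per hop): 0.0145078, 40.5435, 0.0015, 0.00111111 ms; sum = 40.5606 ms.
Processing at 3 router(s): 3 × 1.8 ms = 5.4 ms.
End-to-end = 46.0 ms.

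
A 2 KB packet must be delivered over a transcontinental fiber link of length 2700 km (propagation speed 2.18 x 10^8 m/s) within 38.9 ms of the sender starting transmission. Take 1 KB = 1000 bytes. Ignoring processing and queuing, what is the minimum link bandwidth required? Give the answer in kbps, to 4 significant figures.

603.4 kbps

L = 16000 bits.
Propagation delay = 2700000 / 2.18e+08 = 12.3853 ms.
Transmission budget = 38.9 − 12.3853 = 26.5147 ms.
R ≥ L / t_tx = 16000 bits / 0.0265147 s = 603.4 kbps.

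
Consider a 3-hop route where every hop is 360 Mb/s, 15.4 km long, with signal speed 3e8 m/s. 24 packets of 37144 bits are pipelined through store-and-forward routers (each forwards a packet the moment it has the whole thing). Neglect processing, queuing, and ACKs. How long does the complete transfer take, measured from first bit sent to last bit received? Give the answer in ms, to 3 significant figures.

Per-hop transmission t_tx = L/R = 37144/360000000 = 0.103178 ms.
Per-hop propagation t_prop = 15400/300000000 = 0.0513333 ms.
Pipeline fill: first packet needs 3·t_tx to clear all hops; remaining 23 packets each add one t_tx.
Total = (3+24-1)·t_tx + 3·t_prop = 26·0.103178 + 3·0.0513333 = 2.84 ms.

2.84 ms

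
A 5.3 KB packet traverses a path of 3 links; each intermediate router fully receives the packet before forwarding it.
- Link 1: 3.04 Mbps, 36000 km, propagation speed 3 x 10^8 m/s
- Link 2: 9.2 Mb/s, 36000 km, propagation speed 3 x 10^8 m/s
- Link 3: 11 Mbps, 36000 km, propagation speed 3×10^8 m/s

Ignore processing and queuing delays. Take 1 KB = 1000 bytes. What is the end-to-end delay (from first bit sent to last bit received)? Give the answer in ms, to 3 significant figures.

L = 42400 bits.
Transmission delays (L/R per hop): 13.9474, 4.6087, 3.85455 ms; sum = 22.4106 ms.
Propagation delays (d/s per hop): 120, 120, 120 ms; sum = 360 ms.
End-to-end = 382 ms.

382 ms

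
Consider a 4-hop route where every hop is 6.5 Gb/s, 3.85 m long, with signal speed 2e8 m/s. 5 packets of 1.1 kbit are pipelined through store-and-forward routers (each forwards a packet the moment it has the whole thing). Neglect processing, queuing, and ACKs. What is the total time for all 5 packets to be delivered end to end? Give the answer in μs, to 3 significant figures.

Per-hop transmission t_tx = L/R = 1100/6500000000 = 0.169231 μs.
Per-hop propagation t_prop = 3.85/200000000 = 0.01925 μs.
Pipeline fill: first packet needs 4·t_tx to clear all hops; remaining 4 packets each add one t_tx.
Total = (4+5-1)·t_tx + 4·t_prop = 8·0.169231 + 4·0.01925 = 1.43 μs.

1.43 μs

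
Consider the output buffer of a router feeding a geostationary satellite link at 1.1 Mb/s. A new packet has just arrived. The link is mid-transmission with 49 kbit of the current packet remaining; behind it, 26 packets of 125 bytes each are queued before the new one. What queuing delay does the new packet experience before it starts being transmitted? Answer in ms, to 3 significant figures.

68.2 ms

Each queued packet: L/R = 1000/1100000 = 0.909091 ms.
26 queued → 23.6364 ms.
Plus remaining 49000 bits of current packet: 44.5455 ms.
Queuing delay = 68.2 ms.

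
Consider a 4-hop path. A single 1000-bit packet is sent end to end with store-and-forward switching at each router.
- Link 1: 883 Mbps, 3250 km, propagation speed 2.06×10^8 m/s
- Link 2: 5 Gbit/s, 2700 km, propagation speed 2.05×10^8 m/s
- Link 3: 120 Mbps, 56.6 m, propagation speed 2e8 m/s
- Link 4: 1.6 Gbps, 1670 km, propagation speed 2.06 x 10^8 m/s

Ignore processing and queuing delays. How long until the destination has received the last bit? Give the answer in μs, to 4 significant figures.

Transmission delays (L/R per hop): 1.1325, 0.2, 8.33333, 0.625 μs; sum = 10.2908 μs.
Propagation delays (d/s per hop): 15776.7, 13170.7, 0.283, 8106.8 μs; sum = 37054.5 μs.
End-to-end = 37060 μs.

37060 μs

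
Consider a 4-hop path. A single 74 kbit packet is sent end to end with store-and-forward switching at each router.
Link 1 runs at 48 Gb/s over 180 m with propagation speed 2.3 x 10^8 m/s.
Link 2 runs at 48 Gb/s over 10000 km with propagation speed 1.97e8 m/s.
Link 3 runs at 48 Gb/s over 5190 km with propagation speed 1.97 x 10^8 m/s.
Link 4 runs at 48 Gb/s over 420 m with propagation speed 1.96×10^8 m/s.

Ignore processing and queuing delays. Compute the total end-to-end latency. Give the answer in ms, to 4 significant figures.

77.12 ms

L = 74000 bits.
Transmission delay per hop = L/R = 74000/48000000000 = 0.00154167 ms; 4 hops → 0.00616667 ms.
Propagation delays (d/s per hop): 0.000782609, 50.7614, 26.3452, 0.00214286 ms; sum = 77.1095 ms.
End-to-end = 77.12 ms.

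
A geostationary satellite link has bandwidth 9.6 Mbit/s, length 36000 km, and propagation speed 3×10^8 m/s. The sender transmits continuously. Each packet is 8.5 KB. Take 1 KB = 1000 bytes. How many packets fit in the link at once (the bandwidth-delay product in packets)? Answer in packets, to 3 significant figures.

Propagation delay = 36000000 / 300000000 = 0.12 s.
BDP = R × t_prop = 9600000 × 0.12 = 1152000 bits.
In packets of 68000 bits: 16.9 packets.

16.9 packets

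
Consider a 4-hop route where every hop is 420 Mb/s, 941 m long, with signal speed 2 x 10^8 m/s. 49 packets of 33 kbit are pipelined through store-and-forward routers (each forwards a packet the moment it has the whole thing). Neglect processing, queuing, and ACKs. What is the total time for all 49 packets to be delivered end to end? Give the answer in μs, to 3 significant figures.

4100 μs

Per-hop transmission t_tx = L/R = 33000/420000000 = 78.5714 μs.
Per-hop propagation t_prop = 941/200000000 = 4.705 μs.
Pipeline fill: first packet needs 4·t_tx to clear all hops; remaining 48 packets each add one t_tx.
Total = (4+49-1)·t_tx + 4·t_prop = 52·78.5714 + 4·4.705 = 4100 μs.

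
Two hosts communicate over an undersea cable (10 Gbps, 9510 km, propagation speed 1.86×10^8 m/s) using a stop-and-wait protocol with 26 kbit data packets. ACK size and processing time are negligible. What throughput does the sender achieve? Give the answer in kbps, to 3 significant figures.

254 kbps

t_tx = L/R = 26000/10000000000 = 2.6e-06 s.
t_prop = 9510000/186000000 = 0.051129 s; RTT = 0.102258 s.
Cycle = t_tx + RTT = 0.102261 s.
Throughput = L / cycle = 26000 / 0.102261 = 254 kbps.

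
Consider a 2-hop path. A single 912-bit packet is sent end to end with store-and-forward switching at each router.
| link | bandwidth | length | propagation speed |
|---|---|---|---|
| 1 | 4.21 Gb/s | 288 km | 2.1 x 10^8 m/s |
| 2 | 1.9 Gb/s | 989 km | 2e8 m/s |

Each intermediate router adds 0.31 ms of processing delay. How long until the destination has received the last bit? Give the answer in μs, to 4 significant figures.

6627 μs

Transmission delays (L/R per hop): 0.216627, 0.48 μs; sum = 0.696627 μs.
Propagation delays (d/s per hop): 1371.43, 4945 μs; sum = 6316.43 μs.
Processing at 1 router(s): 1 × 0.31 ms = 310 μs.
End-to-end = 6627 μs.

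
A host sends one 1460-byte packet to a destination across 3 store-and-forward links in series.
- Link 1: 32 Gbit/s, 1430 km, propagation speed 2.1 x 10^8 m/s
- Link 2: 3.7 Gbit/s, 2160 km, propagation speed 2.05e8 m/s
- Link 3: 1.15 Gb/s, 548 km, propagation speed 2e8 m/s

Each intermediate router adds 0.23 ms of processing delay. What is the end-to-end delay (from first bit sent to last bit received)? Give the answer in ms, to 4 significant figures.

L = 1460 × 8 = 11680 bits.
Transmission delays (L/R per hop): 0.000365, 0.00315676, 0.0101565 ms; sum = 0.0136783 ms.
Propagation delays (d/s per hop): 6.80952, 10.5366, 2.74 ms; sum = 20.0861 ms.
Processing at 2 router(s): 2 × 0.23 ms = 0.46 ms.
End-to-end = 20.56 ms.

20.56 ms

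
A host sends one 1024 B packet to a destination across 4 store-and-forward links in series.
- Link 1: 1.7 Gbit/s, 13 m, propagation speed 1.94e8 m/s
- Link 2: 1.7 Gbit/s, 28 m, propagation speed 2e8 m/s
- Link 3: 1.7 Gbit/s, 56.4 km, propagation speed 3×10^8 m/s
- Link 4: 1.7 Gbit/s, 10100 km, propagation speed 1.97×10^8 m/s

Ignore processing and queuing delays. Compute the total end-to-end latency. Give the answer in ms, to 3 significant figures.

L = 1024 × 8 = 8192 bits.
Transmission delay per hop = L/R = 8192/1700000000 = 0.00481882 ms; 4 hops → 0.0192753 ms.
Propagation delays (d/s per hop): 6.70103e-05, 0.00014, 0.188, 51.269 ms; sum = 51.4572 ms.
End-to-end = 51.5 ms.

51.5 ms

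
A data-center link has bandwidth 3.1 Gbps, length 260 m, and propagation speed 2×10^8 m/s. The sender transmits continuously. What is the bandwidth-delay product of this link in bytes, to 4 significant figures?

503.8 bytes

Propagation delay = 260 / 200000000 = 1.3e-06 s.
BDP = R × t_prop = 3100000000 × 1.3e-06 = 4030 bits.
In bytes: 4030/8 = 503.8 bytes.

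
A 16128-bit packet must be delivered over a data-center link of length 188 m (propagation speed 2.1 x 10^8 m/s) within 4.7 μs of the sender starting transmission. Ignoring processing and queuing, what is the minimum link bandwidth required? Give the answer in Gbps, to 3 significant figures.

4.24 Gbps

Propagation delay = 188 / 210000000 = 0.895238 μs.
Transmission budget = 4.7 − 0.895238 = 3.80476 μs.
R ≥ L / t_tx = 16128 bits / 3.80476e-06 s = 4.24 Gbps.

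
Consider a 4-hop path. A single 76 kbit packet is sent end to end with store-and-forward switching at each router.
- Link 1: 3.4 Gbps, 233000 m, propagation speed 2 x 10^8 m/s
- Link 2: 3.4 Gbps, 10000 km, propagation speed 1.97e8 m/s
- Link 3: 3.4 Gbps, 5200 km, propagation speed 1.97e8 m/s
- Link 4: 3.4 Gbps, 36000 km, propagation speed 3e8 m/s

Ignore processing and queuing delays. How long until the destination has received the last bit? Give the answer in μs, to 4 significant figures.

L = 76000 bits.
Transmission delay per hop = L/R = 76000/3400000000 = 22.3529 μs; 4 hops → 89.4118 μs.
Propagation delays (d/s per hop): 1165, 50761.4, 26395.9, 120000 μs; sum = 198322 μs.
End-to-end = 198400 μs.

198400 μs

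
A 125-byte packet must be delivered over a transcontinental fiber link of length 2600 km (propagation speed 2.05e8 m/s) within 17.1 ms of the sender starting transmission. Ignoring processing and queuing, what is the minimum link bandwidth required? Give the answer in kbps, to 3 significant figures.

L = 1000 bits.
Propagation delay = 2600000 / 2.05e+08 = 12.6829 ms.
Transmission budget = 17.1 − 12.6829 = 4.41707 ms.
R ≥ L / t_tx = 1000 bits / 0.00441707 s = 226 kbps.

226 kbps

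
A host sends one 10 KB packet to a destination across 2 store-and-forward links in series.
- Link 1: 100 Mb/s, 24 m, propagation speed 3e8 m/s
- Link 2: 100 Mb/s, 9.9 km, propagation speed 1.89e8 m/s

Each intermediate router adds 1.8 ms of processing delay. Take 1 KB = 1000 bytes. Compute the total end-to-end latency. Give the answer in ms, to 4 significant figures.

L = 80000 bits.
Transmission delay per hop = L/R = 80000/100000000 = 0.8 ms; 2 hops → 1.6 ms.
Propagation delays (d/s per hop): 8e-05, 0.052381 ms; sum = 0.052461 ms.
Processing at 1 router(s): 1 × 1.8 ms = 1.8 ms.
End-to-end = 3.452 ms.

3.452 ms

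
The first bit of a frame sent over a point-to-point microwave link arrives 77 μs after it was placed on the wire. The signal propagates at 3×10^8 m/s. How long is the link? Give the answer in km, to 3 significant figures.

d = s × t_prop = 300000000 × 7.7e-05 = 23.1 km.

23.1 km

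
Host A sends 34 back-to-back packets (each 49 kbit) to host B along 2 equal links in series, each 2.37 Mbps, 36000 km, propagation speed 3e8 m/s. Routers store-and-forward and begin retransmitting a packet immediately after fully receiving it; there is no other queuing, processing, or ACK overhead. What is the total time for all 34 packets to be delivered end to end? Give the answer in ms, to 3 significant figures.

Per-hop transmission t_tx = L/R = 49000/2370000 = 20.6751 ms.
Per-hop propagation t_prop = 36000000/300000000 = 120 ms.
Pipeline fill: first packet needs 2·t_tx to clear all hops; remaining 33 packets each add one t_tx.
Total = (2+34-1)·t_tx + 2·t_prop = 35·20.6751 + 2·120 = 964 ms.

964 ms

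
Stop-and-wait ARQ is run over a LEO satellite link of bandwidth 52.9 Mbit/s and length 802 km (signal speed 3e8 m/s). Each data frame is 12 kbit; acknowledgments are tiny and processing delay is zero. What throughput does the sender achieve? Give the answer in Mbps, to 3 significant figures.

2.15 Mbps

t_tx = L/R = 12000/52900000 = 0.000226843 s.
t_prop = 802000/300000000 = 0.00267333 s; RTT = 0.00534667 s.
Cycle = t_tx + RTT = 0.00557351 s.
Throughput = L / cycle = 12000 / 0.00557351 = 2.15 Mbps.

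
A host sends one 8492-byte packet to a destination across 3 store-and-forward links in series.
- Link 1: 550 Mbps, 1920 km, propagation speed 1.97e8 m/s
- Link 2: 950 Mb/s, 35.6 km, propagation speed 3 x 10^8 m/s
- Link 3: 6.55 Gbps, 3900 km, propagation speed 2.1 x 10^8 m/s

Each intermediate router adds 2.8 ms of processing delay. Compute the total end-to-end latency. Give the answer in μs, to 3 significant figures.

L = 8492 × 8 = 67936 bits.
Transmission delays (L/R per hop): 123.52, 71.5116, 10.3719 μs; sum = 205.403 μs.
Propagation delays (d/s per hop): 9746.19, 118.667, 18571.4 μs; sum = 28436.3 μs.
Processing at 2 router(s): 2 × 2.8 ms = 5600 μs.
End-to-end = 34200 μs.

34200 μs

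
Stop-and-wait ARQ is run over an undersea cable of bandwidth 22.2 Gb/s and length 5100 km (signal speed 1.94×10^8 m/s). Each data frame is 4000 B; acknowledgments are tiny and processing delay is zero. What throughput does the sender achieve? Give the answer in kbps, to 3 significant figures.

t_tx = L/R = 32000/22200000000 = 1.44144e-06 s.
t_prop = 5100000/194000000 = 0.0262887 s; RTT = 0.0525773 s.
Cycle = t_tx + RTT = 0.0525788 s.
Throughput = L / cycle = 32000 / 0.0525788 = 609 kbps.

609 kbps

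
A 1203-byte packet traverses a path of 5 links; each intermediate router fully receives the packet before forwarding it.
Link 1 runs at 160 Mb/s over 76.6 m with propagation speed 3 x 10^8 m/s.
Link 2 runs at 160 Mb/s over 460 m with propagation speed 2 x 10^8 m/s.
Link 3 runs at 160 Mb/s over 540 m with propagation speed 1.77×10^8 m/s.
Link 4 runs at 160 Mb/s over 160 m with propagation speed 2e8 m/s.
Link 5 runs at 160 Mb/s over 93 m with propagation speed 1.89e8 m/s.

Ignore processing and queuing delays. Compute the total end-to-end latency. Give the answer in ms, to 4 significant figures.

L = 1203 × 8 = 9624 bits.
Transmission delay per hop = L/R = 9624/160000000 = 0.06015 ms; 5 hops → 0.30075 ms.
Propagation delays (d/s per hop): 0.000255333, 0.0023, 0.00305085, 0.0008, 0.000492063 ms; sum = 0.00689824 ms.
End-to-end = 0.3076 ms.

0.3076 ms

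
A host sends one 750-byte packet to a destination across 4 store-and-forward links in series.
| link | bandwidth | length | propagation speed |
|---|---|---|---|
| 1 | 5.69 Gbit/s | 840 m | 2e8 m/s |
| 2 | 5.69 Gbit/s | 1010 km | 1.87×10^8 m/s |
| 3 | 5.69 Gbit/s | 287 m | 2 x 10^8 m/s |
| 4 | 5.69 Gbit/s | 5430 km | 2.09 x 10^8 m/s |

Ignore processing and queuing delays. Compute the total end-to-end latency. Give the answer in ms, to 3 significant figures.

L = 750 × 8 = 6000 bits.
Transmission delay per hop = L/R = 6000/5690000000 = 0.00105448 ms; 4 hops → 0.00421793 ms.
Propagation delays (d/s per hop): 0.0042, 5.40107, 0.001435, 25.9809 ms; sum = 31.3876 ms.
End-to-end = 31.4 ms.

31.4 ms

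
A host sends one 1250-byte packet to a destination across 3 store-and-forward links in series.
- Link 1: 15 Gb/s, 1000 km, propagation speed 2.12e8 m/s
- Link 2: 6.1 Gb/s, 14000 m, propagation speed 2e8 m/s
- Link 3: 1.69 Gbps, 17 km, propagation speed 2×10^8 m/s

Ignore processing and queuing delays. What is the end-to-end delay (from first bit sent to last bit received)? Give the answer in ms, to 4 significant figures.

4.880 ms

L = 1250 × 8 = 10000 bits.
Transmission delays (L/R per hop): 0.000666667, 0.00163934, 0.00591716 ms; sum = 0.00822317 ms.
Propagation delays (d/s per hop): 4.71698, 0.07, 0.085 ms; sum = 4.87198 ms.
End-to-end = 4.880 ms.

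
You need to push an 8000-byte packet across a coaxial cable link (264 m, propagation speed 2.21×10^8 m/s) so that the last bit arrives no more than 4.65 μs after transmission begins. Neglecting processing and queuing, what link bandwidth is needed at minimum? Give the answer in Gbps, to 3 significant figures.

18.5 Gbps

L = 64000 bits.
Propagation delay = 264 / 221000000 = 1.19457 μs.
Transmission budget = 4.65 − 1.19457 = 3.45543 μs.
R ≥ L / t_tx = 64000 bits / 3.45543e-06 s = 18.5 Gbps.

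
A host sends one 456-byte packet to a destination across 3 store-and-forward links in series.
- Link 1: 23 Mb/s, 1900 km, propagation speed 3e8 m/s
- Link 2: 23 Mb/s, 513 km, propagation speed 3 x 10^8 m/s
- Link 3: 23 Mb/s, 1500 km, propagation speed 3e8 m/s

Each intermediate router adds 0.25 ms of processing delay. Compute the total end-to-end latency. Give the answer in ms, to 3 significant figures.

L = 456 × 8 = 3648 bits.
Transmission delay per hop = L/R = 3648/23000000 = 0.158609 ms; 3 hops → 0.475826 ms.
Propagation delays (d/s per hop): 6.33333, 1.71, 5 ms; sum = 13.0433 ms.
Processing at 2 router(s): 2 × 0.25 ms = 0.5 ms.
End-to-end = 14.0 ms.

14.0 ms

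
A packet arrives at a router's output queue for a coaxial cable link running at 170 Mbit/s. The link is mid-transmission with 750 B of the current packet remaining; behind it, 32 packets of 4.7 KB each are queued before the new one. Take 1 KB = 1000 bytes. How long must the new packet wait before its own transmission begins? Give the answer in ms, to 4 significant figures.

Each queued packet: L/R = 37600/170000000 = 0.221176 ms.
32 queued → 7.07765 ms.
Plus remaining 6000 bits of current packet: 0.0352941 ms.
Queuing delay = 7.113 ms.

7.113 ms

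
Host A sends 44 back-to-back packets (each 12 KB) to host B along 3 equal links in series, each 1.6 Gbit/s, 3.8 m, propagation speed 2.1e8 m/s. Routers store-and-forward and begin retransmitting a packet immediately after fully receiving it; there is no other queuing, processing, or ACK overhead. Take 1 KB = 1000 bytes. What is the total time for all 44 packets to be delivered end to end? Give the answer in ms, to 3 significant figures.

2.76 ms

Per-hop transmission t_tx = L/R = 96000/1600000000 = 0.06 ms.
Per-hop propagation t_prop = 3.8/210000000 = 1.80952e-05 ms.
Pipeline fill: first packet needs 3·t_tx to clear all hops; remaining 43 packets each add one t_tx.
Total = (3+44-1)·t_tx + 3·t_prop = 46·0.06 + 3·1.80952e-05 = 2.76 ms.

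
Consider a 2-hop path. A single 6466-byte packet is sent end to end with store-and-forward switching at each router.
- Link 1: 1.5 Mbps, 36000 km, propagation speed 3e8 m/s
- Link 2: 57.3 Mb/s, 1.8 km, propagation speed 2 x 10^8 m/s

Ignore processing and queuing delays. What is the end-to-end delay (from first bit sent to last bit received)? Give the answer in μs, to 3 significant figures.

L = 6466 × 8 = 51728 bits.
Transmission delays (L/R per hop): 34485.3, 902.757 μs; sum = 35388.1 μs.
Propagation delays (d/s per hop): 120000, 9 μs; sum = 120009 μs.
End-to-end = 155000 μs.

155000 μs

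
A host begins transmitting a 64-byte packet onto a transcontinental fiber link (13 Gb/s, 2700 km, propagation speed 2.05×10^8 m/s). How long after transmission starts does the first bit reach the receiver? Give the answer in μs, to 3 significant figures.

13200 μs

First bit experiences only propagation delay: d/s = 2700000/2.05e+08 = 13200 μs.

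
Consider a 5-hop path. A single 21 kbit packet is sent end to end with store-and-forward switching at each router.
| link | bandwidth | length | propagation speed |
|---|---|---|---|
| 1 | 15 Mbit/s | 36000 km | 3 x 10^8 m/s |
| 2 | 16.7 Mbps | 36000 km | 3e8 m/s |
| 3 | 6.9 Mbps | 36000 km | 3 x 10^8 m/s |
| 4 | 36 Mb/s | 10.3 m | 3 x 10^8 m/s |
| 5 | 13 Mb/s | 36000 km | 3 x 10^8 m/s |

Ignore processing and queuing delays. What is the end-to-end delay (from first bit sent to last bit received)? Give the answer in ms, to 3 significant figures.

L = 21000 bits.
Transmission delays (L/R per hop): 1.4, 1.25749, 3.04348, 0.583333, 1.61538 ms; sum = 7.89968 ms.
Propagation delays (d/s per hop): 120, 120, 120, 3.43333e-05, 120 ms; sum = 480 ms.
End-to-end = 488 ms.

488 ms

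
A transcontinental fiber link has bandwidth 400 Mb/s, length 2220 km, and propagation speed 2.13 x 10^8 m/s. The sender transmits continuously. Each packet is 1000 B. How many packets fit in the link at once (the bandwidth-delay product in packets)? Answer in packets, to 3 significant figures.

521 packets

Propagation delay = 2220000 / 213000000 = 0.0104225 s.
BDP = R × t_prop = 400000000 × 0.0104225 = 4169010 bits.
In packets of 8000 bits: 521 packets.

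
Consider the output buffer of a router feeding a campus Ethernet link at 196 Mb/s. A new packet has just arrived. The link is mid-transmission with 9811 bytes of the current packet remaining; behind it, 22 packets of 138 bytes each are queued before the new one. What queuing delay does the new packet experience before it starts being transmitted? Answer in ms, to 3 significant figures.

0.524 ms

Each queued packet: L/R = 1104/196000000 = 0.00563265 ms.
22 queued → 0.123918 ms.
Plus remaining 78488 bits of current packet: 0.400449 ms.
Queuing delay = 0.524 ms.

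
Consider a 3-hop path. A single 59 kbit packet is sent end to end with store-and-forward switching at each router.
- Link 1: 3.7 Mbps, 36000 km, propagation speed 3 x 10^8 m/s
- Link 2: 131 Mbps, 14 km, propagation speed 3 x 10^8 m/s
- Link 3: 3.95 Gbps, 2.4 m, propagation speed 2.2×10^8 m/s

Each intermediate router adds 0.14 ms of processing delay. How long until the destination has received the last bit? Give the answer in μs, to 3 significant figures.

L = 59000 bits.
Transmission delays (L/R per hop): 15945.9, 450.382, 14.9367 μs; sum = 16411.3 μs.
Propagation delays (d/s per hop): 120000, 46.6667, 0.0109091 μs; sum = 120047 μs.
Processing at 2 router(s): 2 × 0.14 ms = 280 μs.
End-to-end = 137000 μs.

137000 μs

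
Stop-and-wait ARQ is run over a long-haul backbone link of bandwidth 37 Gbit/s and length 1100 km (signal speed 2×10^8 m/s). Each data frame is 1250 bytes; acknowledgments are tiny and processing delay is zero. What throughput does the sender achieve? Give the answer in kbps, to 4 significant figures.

909.1 kbps

t_tx = L/R = 10000/37000000000 = 2.7027e-07 s.
t_prop = 1100000/200000000 = 0.0055 s; RTT = 0.011 s.
Cycle = t_tx + RTT = 0.0110003 s.
Throughput = L / cycle = 10000 / 0.0110003 = 909.1 kbps.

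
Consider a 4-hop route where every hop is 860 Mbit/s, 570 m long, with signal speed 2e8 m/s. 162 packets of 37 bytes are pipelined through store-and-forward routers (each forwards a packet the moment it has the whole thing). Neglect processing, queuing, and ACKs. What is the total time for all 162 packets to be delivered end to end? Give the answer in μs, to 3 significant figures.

Per-hop transmission t_tx = L/R = 296/860000000 = 0.344186 μs.
Per-hop propagation t_prop = 570/200000000 = 2.85 μs.
Pipeline fill: first packet needs 4·t_tx to clear all hops; remaining 161 packets each add one t_tx.
Total = (4+162-1)·t_tx + 4·t_prop = 165·0.344186 + 4·2.85 = 68.2 μs.

68.2 μs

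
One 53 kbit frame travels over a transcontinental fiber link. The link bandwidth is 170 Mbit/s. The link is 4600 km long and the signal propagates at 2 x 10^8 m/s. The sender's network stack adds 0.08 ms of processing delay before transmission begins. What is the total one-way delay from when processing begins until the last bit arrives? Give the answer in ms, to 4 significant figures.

23.39 ms

L = 53000 bits.
Transmission delay = L/R = 53000 / 170000000 = 0.311765 ms.
Propagation delay = d/s = 4600000 m / 200000000 m/s = 23 ms.
Plus processing delay 0.08 ms = 0.08 ms.
Total = 23.39 ms.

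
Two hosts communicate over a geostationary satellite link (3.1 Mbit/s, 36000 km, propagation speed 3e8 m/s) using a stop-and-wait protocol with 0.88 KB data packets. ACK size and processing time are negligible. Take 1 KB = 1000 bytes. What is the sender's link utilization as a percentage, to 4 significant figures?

t_tx = L/R = 7040/3100000 = 0.00227097 s.
t_prop = 36000000/300000000 = 0.12 s; RTT = 0.24 s.
Cycle = t_tx + RTT = 0.242271 s.
Utilization = t_tx / cycle = 0.00227097/0.242271 = 0.9374 %.

0.9374 %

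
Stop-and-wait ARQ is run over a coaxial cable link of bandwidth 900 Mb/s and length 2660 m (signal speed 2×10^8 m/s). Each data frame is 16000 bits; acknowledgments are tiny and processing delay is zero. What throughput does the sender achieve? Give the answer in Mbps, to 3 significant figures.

t_tx = L/R = 16000/900000000 = 1.77778e-05 s.
t_prop = 2660/200000000 = 1.33e-05 s; RTT = 2.66e-05 s.
Cycle = t_tx + RTT = 4.43778e-05 s.
Throughput = L / cycle = 16000 / 4.43778e-05 = 361 Mbps.

361 Mbps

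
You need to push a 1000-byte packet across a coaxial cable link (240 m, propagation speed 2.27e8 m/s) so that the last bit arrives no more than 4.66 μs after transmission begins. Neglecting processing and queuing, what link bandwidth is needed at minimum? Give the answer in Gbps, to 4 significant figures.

L = 8000 bits.
Propagation delay = 240 / 227000000 = 1.05727 μs.
Transmission budget = 4.66 − 1.05727 = 3.60273 μs.
R ≥ L / t_tx = 8000 bits / 3.60273e-06 s = 2.221 Gbps.

2.221 Gbps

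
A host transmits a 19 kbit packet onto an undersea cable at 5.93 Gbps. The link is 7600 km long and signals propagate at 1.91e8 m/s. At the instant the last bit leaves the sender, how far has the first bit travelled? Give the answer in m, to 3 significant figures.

612 m

t_tx = L/R = 19000/5930000000 = 3.20405e-06 s.
Distance = s × t_tx = 191000000 × 3.20405e-06 = 612 m.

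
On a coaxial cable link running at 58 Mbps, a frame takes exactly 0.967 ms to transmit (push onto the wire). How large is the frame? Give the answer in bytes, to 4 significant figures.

L = R × t_tx = 58000000 b/s × 0.000967 s = 56086 bits.
In bytes: 56086 / 8 = 7011 bytes.

7011 bytes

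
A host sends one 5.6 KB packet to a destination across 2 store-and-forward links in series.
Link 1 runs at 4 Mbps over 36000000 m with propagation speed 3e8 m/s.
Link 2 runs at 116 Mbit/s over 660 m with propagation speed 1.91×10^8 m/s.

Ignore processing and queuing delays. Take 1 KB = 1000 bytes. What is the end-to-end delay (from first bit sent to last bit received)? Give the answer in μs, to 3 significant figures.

132000 μs

L = 44800 bits.
Transmission delays (L/R per hop): 11200, 386.207 μs; sum = 11586.2 μs.
Propagation delays (d/s per hop): 120000, 3.4555 μs; sum = 120003 μs.
End-to-end = 132000 μs.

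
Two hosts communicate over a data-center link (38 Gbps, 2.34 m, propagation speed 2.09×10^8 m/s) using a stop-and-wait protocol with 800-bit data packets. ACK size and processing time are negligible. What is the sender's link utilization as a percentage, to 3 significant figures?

48.5 %

t_tx = L/R = 800/38000000000 = 2.10526e-08 s.
t_prop = 2.34/209000000 = 1.11962e-08 s; RTT = 2.23923e-08 s.
Cycle = t_tx + RTT = 4.3445e-08 s.
Utilization = t_tx / cycle = 2.10526e-08/4.3445e-08 = 48.5 %.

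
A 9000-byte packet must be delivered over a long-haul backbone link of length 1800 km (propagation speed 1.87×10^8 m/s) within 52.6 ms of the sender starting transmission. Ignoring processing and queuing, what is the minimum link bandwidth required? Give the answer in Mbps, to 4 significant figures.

L = 72000 bits.
Propagation delay = 1800000 / 187000000 = 9.62567 ms.
Transmission budget = 52.6 − 9.62567 = 42.9743 ms.
R ≥ L / t_tx = 72000 bits / 0.0429743 s = 1.675 Mbps.

1.675 Mbps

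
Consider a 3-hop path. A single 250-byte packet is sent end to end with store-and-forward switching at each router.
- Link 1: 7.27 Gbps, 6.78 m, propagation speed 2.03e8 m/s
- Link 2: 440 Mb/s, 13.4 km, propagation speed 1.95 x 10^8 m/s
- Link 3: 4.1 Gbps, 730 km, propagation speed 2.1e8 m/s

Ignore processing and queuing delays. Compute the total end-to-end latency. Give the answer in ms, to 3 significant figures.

3.55 ms

L = 250 × 8 = 2000 bits.
Transmission delays (L/R per hop): 0.000275103, 0.00454545, 0.000487805 ms; sum = 0.00530836 ms.
Propagation delays (d/s per hop): 3.3399e-05, 0.0687179, 3.47619 ms; sum = 3.54494 ms.
End-to-end = 3.55 ms.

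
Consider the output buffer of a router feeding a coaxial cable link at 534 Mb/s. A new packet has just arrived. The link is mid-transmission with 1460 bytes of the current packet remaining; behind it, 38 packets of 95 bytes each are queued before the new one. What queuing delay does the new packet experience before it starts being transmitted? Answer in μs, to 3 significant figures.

Each queued packet: L/R = 760/534000000 = 1.42322 μs.
38 queued → 54.0824 μs.
Plus remaining 11680 bits of current packet: 21.8727 μs.
Queuing delay = 76.0 μs.

76.0 μs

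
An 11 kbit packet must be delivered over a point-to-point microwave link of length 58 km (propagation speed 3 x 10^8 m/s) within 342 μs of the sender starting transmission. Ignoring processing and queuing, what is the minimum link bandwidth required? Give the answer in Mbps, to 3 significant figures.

Propagation delay = 58000 / 300000000 = 193.333 μs.
Transmission budget = 342 − 193.333 = 148.667 μs.
R ≥ L / t_tx = 11000 bits / 0.000148667 s = 74.0 Mbps.

74.0 Mbps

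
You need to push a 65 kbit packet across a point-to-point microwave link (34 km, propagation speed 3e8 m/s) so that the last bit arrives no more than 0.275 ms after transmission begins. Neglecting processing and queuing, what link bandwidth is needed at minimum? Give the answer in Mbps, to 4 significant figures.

402.1 Mbps

Propagation delay = 34000 / 300000000 = 0.113333 ms.
Transmission budget = 0.275 − 0.113333 = 0.161667 ms.
R ≥ L / t_tx = 65000 bits / 0.000161667 s = 402.1 Mbps.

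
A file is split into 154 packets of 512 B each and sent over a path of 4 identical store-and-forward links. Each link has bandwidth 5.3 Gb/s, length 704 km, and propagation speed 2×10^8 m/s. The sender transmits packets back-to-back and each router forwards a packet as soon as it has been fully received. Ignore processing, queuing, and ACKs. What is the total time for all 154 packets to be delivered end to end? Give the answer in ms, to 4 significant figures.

14.20 ms

Per-hop transmission t_tx = L/R = 4096/5300000000 = 0.00077283 ms.
Per-hop propagation t_prop = 704000/200000000 = 3.52 ms.
Pipeline fill: first packet needs 4·t_tx to clear all hops; remaining 153 packets each add one t_tx.
Total = (4+154-1)·t_tx + 4·t_prop = 157·0.00077283 + 4·3.52 = 14.20 ms.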